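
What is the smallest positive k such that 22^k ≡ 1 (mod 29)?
Powers of 22 mod 29: 22^1≡22, 22^2≡20, 22^3≡5, 22^4≡23, 22^5≡13, 22^6≡25, 22^7≡28, 22^8≡7, 22^9≡9, 22^10≡24, 22^11≡6, 22^12≡16, 22^13≡4, 22^14≡1. Order = 14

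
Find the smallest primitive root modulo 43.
p - 1 = 42 has prime divisors 2, 3, 7. h is a primitive root mod 43 iff h^(42/q) ≢ 1 (mod 43) for each such q.
h = 2: 2^21 ≡ 42, 2^14 ≡ 1, 2^6 ≡ 21 (mod 43); 2^14 ≡ 1, so not a primitive root.
h = 3: 3^21 ≡ 42, 3^14 ≡ 36, 3^6 ≡ 41 (mod 43); none is 1, so 3 has order 42 and is a primitive root.
The smallest primitive root mod 43 is g = 3.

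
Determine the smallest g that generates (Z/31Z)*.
3

A primitive root g modulo p has order p-1 = 30
Prime divisors of 30: [2, 3, 5]
g is a primitive root iff g^(30/q) ≢ 1 (mod 31) for each prime divisor q
Testing small values:
  g = 2: 2^15 ≡ 1, 2^10 ≡ 1, 2^6 ≡ 2 (mod 31) → 2^15 ≡ 1, not primitive root
  g = 3: 3^15 ≡ 30, 3^10 ≡ 25, 3^6 ≡ 16 (mod 31) → none is 1, primitive root!
The smallest primitive root is 3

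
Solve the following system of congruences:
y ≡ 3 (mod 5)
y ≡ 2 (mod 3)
8

Using the Chinese Remainder Theorem:
M = product of moduli = 15
For equation 1: M_1 = 3, 3 ≡ 3 (mod 5), inverse of 3 mod 5 is 2 (check: 3 × 2 = 6 ≡ 1 (mod 5))
For equation 2: M_2 = 5, 5 ≡ 2 (mod 3), inverse of 5 mod 3 is 2 (check: 2 × 2 = 4 ≡ 1 (mod 3))
Combine: y ≡ Σ r_i×M_i×(M_i⁻¹ mod m_i) = 3×3×2 + 2×5×2 = 18 + 20 = 38
38 mod 15 = 8
y ≡ 8 (mod 15)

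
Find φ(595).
384

Prime factorization: 595 = 5 × 7 × 17
Using the formula φ(n) = n × Π(1 - 1/p) for each prime factor p:
φ(595) = 595 × (1 - 1/5) × (1 - 1/7) × (1 - 1/17)
φ(595) = 384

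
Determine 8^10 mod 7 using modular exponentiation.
8 ≡ 1 (mod 7). 10 = 8 + 2 (binary 1010). Repeated squaring mod 7: 1^1 ≡ 1; 1^2 ≡ 1² = 1 ≡ 1; 1^4 ≡ 1² = 1 ≡ 1; 1^8 ≡ 1² = 1 ≡ 1. Multiply: 8^10 ≡ 1^8 × 1^2 ≡ 1 × 1 (mod 7): 1 × 1 = 1 ≡ 1. So 8^10 ≡ 1 (mod 7).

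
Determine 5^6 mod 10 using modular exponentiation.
6 = 4 + 2 (binary 110). Repeated squaring mod 10: 5^1 ≡ 5; 5^2 ≡ 5² = 25 ≡ 5; 5^4 ≡ 5² = 25 ≡ 5. Multiply: 5^6 = 5^4 × 5^2 ≡ 5 × 5 (mod 10): 5 × 5 = 25 ≡ 5. So 5^6 ≡ 5 (mod 10).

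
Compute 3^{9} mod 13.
1

Using successive squaring:
Binary expansion of 9: 1001
Powers of 3 mod 13 (each is the square of the previous):
  3^1 ≡ 3 (mod 13)
  3^2 ≡ 3² = 9 ≡ 9 (mod 13)
  3^4 ≡ 9² = 81 ≡ 3 (mod 13)
  3^8 ≡ 3² = 9 ≡ 9 (mod 13)
9 = 8 + 1, so 3^9 = 3^8 × 3^1 ≡ 9 × 3 (mod 13)
Multiplying step by step:
  9 × 3 = 27 ≡ 1 (mod 13)
Result: 3^9 ≡ 1 (mod 13)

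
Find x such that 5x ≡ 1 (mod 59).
5^(-1) ≡ 12 (mod 59). Verification: 5 × 12 = 60 ≡ 1 (mod 59)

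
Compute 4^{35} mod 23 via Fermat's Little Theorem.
16

By Fermat's Little Theorem, a^(p-1) ≡ 1 (mod p) for prime p and gcd(a, p) = 1
Here p = 23, so 4^22 ≡ 1 (mod 23)
We can reduce the exponent: 35 mod 22 = 13
So 4^35 ≡ 4^13 (mod 23)
Computing: 4^13 mod 23 = 16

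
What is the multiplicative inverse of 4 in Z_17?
13

Using Extended Euclidean Algorithm:
gcd(4, 17) = 1
Bezout coefficients: 4 × -4 + 17 × 1 = 1
So 4 × -4 ≡ 1 (mod 17)
The inverse is -4 mod 17 = 13
Verification: 4 × 13 = 52 = 3 × 17 + 1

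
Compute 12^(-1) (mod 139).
12^(-1) ≡ 58 (mod 139). Verification: 12 × 58 = 696 ≡ 1 (mod 139)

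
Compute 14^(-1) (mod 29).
14^(-1) ≡ 27 (mod 29). Verification: 14 × 27 = 378 ≡ 1 (mod 29)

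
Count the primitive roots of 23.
10

The number of primitive roots modulo p is φ(p-1) = φ(22)
φ(22) = 10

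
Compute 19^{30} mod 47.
17

Using successive squaring:
Binary expansion of 30: 11110
Powers of 19 mod 47 (each is the square of the previous):
  19^1 ≡ 19 (mod 47)
  19^2 ≡ 19² = 361 ≡ 32 (mod 47)
  19^4 ≡ 32² = 1024 ≡ 37 (mod 47)
  19^8 ≡ 37² = 1369 ≡ 6 (mod 47)
  19^16 ≡ 6² = 36 ≡ 36 (mod 47)
30 = 16 + 8 + 4 + 2, so 19^30 = 19^16 × 19^8 × 19^4 × 19^2 ≡ 36 × 6 × 37 × 32 (mod 47)
Multiplying step by step:
  36 × 6 = 216 ≡ 28 (mod 47)
  28 × 37 = 1036 ≡ 2 (mod 47)
  2 × 32 = 64 ≡ 17 (mod 47)
Result: 19^30 ≡ 17 (mod 47)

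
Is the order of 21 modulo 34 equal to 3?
No, the actual order is 4, not 3.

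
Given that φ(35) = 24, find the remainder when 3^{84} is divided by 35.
By Euler: 3^{24} ≡ 1 (mod 35) since gcd(3, 35) = 1. 84 = 3×24 + 12. So 3^{84} ≡ 3^{12} ≡ 1 (mod 35)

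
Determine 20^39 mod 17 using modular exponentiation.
Using Fermat: 20^{16} ≡ 1 (mod 17). 39 ≡ 7 (mod 16). So 20^{39} ≡ 20^{7} ≡ 11 (mod 17)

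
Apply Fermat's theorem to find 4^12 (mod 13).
By Fermat's Little Theorem, 4^{12} ≡ 1 (mod 13) since 13 is prime and gcd(4, 13) = 1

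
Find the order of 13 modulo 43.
Powers of 13 mod 43: 13^1≡13, 13^2≡40, 13^3≡4, 13^4≡9, 13^5≡31, 13^6≡16, 13^7≡36, 13^8≡38, 13^9≡21, 13^10≡15, 13^11≡23, 13^12≡41, 13^13≡17, 13^14≡6, 13^15≡35, 13^16≡25, 13^17≡24, 13^18≡11, 13^19≡14, 13^20≡10, 13^21≡1. Order = 21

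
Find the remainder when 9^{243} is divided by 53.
By Fermat: 9^{52} ≡ 1 (mod 53). 243 = 4×52 + 35. So 9^{243} ≡ 9^{35} ≡ 29 (mod 53)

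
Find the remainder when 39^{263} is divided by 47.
By Fermat: 39^{46} ≡ 1 (mod 47). 263 = 5×46 + 33. So 39^{263} ≡ 39^{33} ≡ 13 (mod 47)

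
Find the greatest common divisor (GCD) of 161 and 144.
1

Using the Euclidean algorithm:
161 = 1 × 144 + 17
144 = 8 × 17 + 8
17 = 2 × 8 + 1
8 = 8 × 1 + 0

GCD(161, 144) = 1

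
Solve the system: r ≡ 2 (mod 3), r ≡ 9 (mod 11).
M = 3 × 11 = 33. M₁ = 11, y₁ ≡ 2 (mod 3). M₂ = 3, y₂ ≡ 4 (mod 11). r = 2×11×2 + 9×3×4 ≡ 20 (mod 33)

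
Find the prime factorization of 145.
5 × 29

Divide by primes starting from smallest:
145 ÷ 5 = 29
29 ÷ 29 = 1

145 = 5 × 29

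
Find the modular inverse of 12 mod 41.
12^(-1) ≡ 24 (mod 41). Verification: 12 × 24 = 288 ≡ 1 (mod 41)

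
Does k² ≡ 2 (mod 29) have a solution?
By Euler's criterion: 2^{14} ≡ 28 (mod 29). Since this equals -1 (≡ 28), 2 is not a QR.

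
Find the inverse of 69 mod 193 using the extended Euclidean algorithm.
Extended GCD: 69(14) + 193(-5) = 1. So 69^(-1) ≡ 14 ≡ 14 (mod 193). Verify: 69 × 14 = 966 ≡ 1 (mod 193)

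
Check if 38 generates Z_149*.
p - 1 = 148 has prime divisors 2, 37. Check 38^(148/q) mod 149 for each: 38^(148/2) = 38^74 ≡ 148, 38^(148/37) = 38^4 ≡ 30 (mod 149). None of these is 1, so 38 has order 148 = φ(149), so it is a primitive root mod 149.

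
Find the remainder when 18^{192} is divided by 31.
By Fermat: 18^{30} ≡ 1 (mod 31). 192 = 6×30 + 12. So 18^{192} ≡ 18^{12} ≡ 8 (mod 31)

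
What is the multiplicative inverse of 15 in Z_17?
8

Using Extended Euclidean Algorithm:
gcd(15, 17) = 1
Bezout coefficients: 15 × 8 + 17 × -7 = 1
So 15 × 8 ≡ 1 (mod 17)
The inverse is 8 mod 17 = 8
Verification: 15 × 8 = 120 = 7 × 17 + 1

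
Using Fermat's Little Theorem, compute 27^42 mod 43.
By Fermat's Little Theorem, 27^{42} ≡ 1 (mod 43) since 43 is prime and gcd(27, 43) = 1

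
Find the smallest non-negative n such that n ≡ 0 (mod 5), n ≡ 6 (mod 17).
40

Using the Chinese Remainder Theorem:
M = product of moduli = 85
For equation 1: M_1 = 17, 17 ≡ 2 (mod 5), inverse of 17 mod 5 is 3 (check: 2 × 3 = 6 ≡ 1 (mod 5))
For equation 2: M_2 = 5, 5 ≡ 5 (mod 17), inverse of 5 mod 17 is 7 (check: 5 × 7 = 35 ≡ 1 (mod 17))
Combine: n ≡ Σ r_i×M_i×(M_i⁻¹ mod m_i) = 0×17×3 + 6×5×7 = 0 + 210 = 210
210 mod 85 = 40
n ≡ 40 (mod 85)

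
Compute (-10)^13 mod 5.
Using repeated squaring. (-10) ≡ 0 (mod 5). 13 = 8 + 4 + 1 (binary 1101). Repeated squaring mod 5: 0^1 ≡ 0; 0^2 ≡ 0² = 0 ≡ 0; 0^4 ≡ 0² = 0 ≡ 0; 0^8 ≡ 0² = 0 ≡ 0. Multiply: (-10)^13 ≡ 0^8 × 0^4 × 0^1 ≡ 0 × 0 × 0 (mod 5): 0 × 0 = 0 ≡ 0; 0 × 0 = 0 ≡ 0. So (-10)^13 ≡ 0 (mod 5).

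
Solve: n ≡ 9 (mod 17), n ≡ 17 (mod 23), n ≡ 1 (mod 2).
M = 17 × 23 × 2 = 782. M₁ = 46, y₁ ≡ 10 (mod 17). M₂ = 34, y₂ ≡ 21 (mod 23). M₃ = 391, y₃ ≡ 1 (mod 2). n = 9×46×10 + 17×34×21 + 1×391×1 ≡ 247 (mod 782)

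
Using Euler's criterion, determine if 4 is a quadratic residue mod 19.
By Euler's criterion: 4^{9} ≡ 1 (mod 19). Since this equals 1, 4 is a QR.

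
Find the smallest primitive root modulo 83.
2

A primitive root g modulo p has order p-1 = 82
Prime divisors of 82: [2, 41]
g is a primitive root iff g^(82/q) ≢ 1 (mod 83) for each prime divisor q
Testing small values:
  g = 2: 2^41 ≡ 82, 2^2 ≡ 4 (mod 83) → none is 1, primitive root!
The smallest primitive root is 2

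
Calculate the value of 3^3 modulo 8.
3 = 2 + 1 (binary 11). Repeated squaring mod 8: 3^1 ≡ 3; 3^2 ≡ 3² = 9 ≡ 1. Multiply: 3^3 = 3^2 × 3^1 ≡ 1 × 3 (mod 8): 1 × 3 = 3 ≡ 3. So 3^3 ≡ 3 (mod 8).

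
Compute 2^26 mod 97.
Using repeated squaring. 26 = 16 + 8 + 2 (binary 11010). Repeated squaring mod 97: 2^1 ≡ 2; 2^2 ≡ 2² = 4 ≡ 4; 2^4 ≡ 4² = 16 ≡ 16; 2^8 ≡ 16² = 256 ≡ 62; 2^16 ≡ 62² = 3844 ≡ 61. Multiply: 2^26 = 2^16 × 2^8 × 2^2 ≡ 61 × 62 × 4 (mod 97): 61 × 62 = 3782 ≡ 96; 96 × 4 = 384 ≡ 93. So 2^26 ≡ 93 (mod 97).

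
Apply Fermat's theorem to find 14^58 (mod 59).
By Fermat's Little Theorem, 14^{58} ≡ 1 (mod 59) since 59 is prime and gcd(14, 59) = 1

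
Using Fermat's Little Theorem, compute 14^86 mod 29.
By Fermat: 14^{28} ≡ 1 (mod 29). 86 = 3×28 + 2. So 14^{86} ≡ 14^{2} ≡ 22 (mod 29)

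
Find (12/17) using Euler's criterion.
(12/17) = 12^{8} mod 17 = -1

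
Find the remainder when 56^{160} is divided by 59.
By Fermat: 56^{58} ≡ 1 (mod 59). 160 = 2×58 + 44. So 56^{160} ≡ 56^{44} ≡ 48 (mod 59)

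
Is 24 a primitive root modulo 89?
Yes

To verify, check if 24^(88/q) ≢ 1 (mod 89) for each prime divisor q of 88
Divisors of 88 = 88: [1, 2, 4, 8, 11, 22, 44, 88]
  24^(88/2) = 24^44 ≡ 88 (mod 89)
  24^(88/11) = 24^8 ≡ 78 (mod 89)
Conclusion: 24 is a primitive root modulo 89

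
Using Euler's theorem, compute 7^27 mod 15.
By Euler: 7^{8} ≡ 1 (mod 15) since gcd(7, 15) = 1. 27 = 3×8 + 3. So 7^{27} ≡ 7^{3} ≡ 13 (mod 15)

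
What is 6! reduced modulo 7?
By Wilson's theorem, (6)! ≡ -1 ≡ 6 (mod 7)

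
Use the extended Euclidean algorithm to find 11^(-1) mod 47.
Extended GCD: 11(-17) + 47(4) = 1. So 11^(-1) ≡ 30 ≡ 30 (mod 47). Verify: 11 × 30 = 330 ≡ 1 (mod 47)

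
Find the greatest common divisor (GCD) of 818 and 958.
2

Using the Euclidean algorithm:
818 = 0 × 958 + 818
958 = 1 × 818 + 140
818 = 5 × 140 + 118
140 = 1 × 118 + 22
118 = 5 × 22 + 8
22 = 2 × 8 + 6
8 = 1 × 6 + 2
6 = 3 × 2 + 0

GCD(818, 958) = 2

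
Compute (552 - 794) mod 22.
0

(552 - 794) = -242
-242 mod 22 = 0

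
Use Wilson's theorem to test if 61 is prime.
(60)! mod 61 = 60. Since 60 ≡ -1 (mod 61), 61 is prime.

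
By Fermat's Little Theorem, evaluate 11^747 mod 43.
By Fermat: 11^{42} ≡ 1 (mod 43). 747 ≡ 33 (mod 42). So 11^{747} ≡ 11^{33} ≡ 16 (mod 43)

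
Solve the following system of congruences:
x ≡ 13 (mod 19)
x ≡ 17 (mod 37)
165

Using the Chinese Remainder Theorem:
M = product of moduli = 703
For equation 1: M_1 = 37, 37 ≡ 18 (mod 19), inverse of 37 mod 19 is 18 (check: 18 × 18 = 324 ≡ 1 (mod 19))
For equation 2: M_2 = 19, 19 ≡ 19 (mod 37), inverse of 19 mod 37 is 2 (check: 19 × 2 = 38 ≡ 1 (mod 37))
Combine: x ≡ Σ r_i×M_i×(M_i⁻¹ mod m_i) = 13×37×18 + 17×19×2 = 8658 + 646 = 9304
9304 mod 703 = 165
x ≡ 165 (mod 703)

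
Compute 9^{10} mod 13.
9

Using successive squaring:
Binary expansion of 10: 1010
Powers of 9 mod 13 (each is the square of the previous):
  9^1 ≡ 9 (mod 13)
  9^2 ≡ 9² = 81 ≡ 3 (mod 13)
  9^4 ≡ 3² = 9 ≡ 9 (mod 13)
  9^8 ≡ 9² = 81 ≡ 3 (mod 13)
10 = 8 + 2, so 9^10 = 9^8 × 9^2 ≡ 3 × 3 (mod 13)
Multiplying step by step:
  3 × 3 = 9 ≡ 9 (mod 13)
Result: 9^10 ≡ 9 (mod 13)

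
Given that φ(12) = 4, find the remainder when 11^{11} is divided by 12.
By Euler: 11^{4} ≡ 1 (mod 12) since gcd(11, 12) = 1. 11 = 2×4 + 3. So 11^{11} ≡ 11^{3} ≡ 11 (mod 12)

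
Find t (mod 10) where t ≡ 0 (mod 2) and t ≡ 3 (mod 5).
M = 2 × 5 = 10. M₁ = 5, y₁ ≡ 1 (mod 2). M₂ = 2, y₂ ≡ 3 (mod 5). t = 0×5×1 + 3×2×3 ≡ 8 (mod 10)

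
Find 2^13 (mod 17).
Using repeated squaring. 13 = 8 + 4 + 1 (binary 1101). Repeated squaring mod 17: 2^1 ≡ 2; 2^2 ≡ 2² = 4 ≡ 4; 2^4 ≡ 4² = 16 ≡ 16; 2^8 ≡ 16² = 256 ≡ 1. Multiply: 2^13 = 2^8 × 2^4 × 2^1 ≡ 1 × 16 × 2 (mod 17): 1 × 16 = 16 ≡ 16; 16 × 2 = 32 ≡ 15. So 2^13 ≡ 15 (mod 17).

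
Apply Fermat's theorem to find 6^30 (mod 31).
By Fermat's Little Theorem, 6^{30} ≡ 1 (mod 31) since 31 is prime and gcd(6, 31) = 1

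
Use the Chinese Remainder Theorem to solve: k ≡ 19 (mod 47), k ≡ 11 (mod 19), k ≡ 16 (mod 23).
20417

Using the Chinese Remainder Theorem:
M = product of moduli = 20539
For equation 1: M_1 = 437, 437 ≡ 14 (mod 47), inverse of 437 mod 47 is 37 (check: 14 × 37 = 518 ≡ 1 (mod 47))
For equation 2: M_2 = 1081, 1081 ≡ 17 (mod 19), inverse of 1081 mod 19 is 9 (check: 17 × 9 = 153 ≡ 1 (mod 19))
For equation 3: M_3 = 893, 893 ≡ 19 (mod 23), inverse of 893 mod 23 is 17 (check: 19 × 17 = 323 ≡ 1 (mod 23))
Combine: k ≡ Σ r_i×M_i×(M_i⁻¹ mod m_i) = 19×437×37 + 11×1081×9 + 16×893×17 = 307211 + 107019 + 242896 = 657126
657126 mod 20539 = 20417
k ≡ 20417 (mod 20539)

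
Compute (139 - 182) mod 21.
20

(139 - 182) = -43
-43 mod 21 = 20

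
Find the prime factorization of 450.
2 × 3^2 × 5^2

Divide by primes starting from smallest:
450 ÷ 2 = 225
225 ÷ 3 = 75
75 ÷ 3 = 25
25 ÷ 5 = 5
5 ÷ 5 = 1

450 = 2 × 3^2 × 5^2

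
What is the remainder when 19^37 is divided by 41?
Using repeated squaring. 37 = 32 + 4 + 1 (binary 100101). Repeated squaring mod 41: 19^1 ≡ 19; 19^2 ≡ 19² = 361 ≡ 33; 19^4 ≡ 33² = 1089 ≡ 23; 19^8 ≡ 23² = 529 ≡ 37; 19^16 ≡ 37² = 1369 ≡ 16; 19^32 ≡ 16² = 256 ≡ 10. Multiply: 19^37 = 19^32 × 19^4 × 19^1 ≡ 10 × 23 × 19 (mod 41): 10 × 23 = 230 ≡ 25; 25 × 19 = 475 ≡ 24. So 19^37 ≡ 24 (mod 41).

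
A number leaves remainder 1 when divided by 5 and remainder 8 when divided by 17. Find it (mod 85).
M = 5 × 17 = 85. M₁ = 17, y₁ ≡ 3 (mod 5). M₂ = 5, y₂ ≡ 7 (mod 17). k = 1×17×3 + 8×5×7 ≡ 76 (mod 85)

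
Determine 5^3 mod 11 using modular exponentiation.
3 = 2 + 1 (binary 11). Repeated squaring mod 11: 5^1 ≡ 5; 5^2 ≡ 5² = 25 ≡ 3. Multiply: 5^3 = 5^2 × 5^1 ≡ 3 × 5 (mod 11): 3 × 5 = 15 ≡ 4. So 5^3 ≡ 4 (mod 11).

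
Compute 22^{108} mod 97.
1

Using successive squaring:
Binary expansion of 108: 1101100
Powers of 22 mod 97 (each is the square of the previous):
  22^1 ≡ 22 (mod 97)
  22^2 ≡ 22² = 484 ≡ 96 (mod 97)
  22^4 ≡ 96² = 9216 ≡ 1 (mod 97)
  22^8 ≡ 1² = 1 ≡ 1 (mod 97)
  22^16 ≡ 1² = 1 ≡ 1 (mod 97)
  22^32 ≡ 1² = 1 ≡ 1 (mod 97)
  22^64 ≡ 1² = 1 ≡ 1 (mod 97)
108 = 64 + 32 + 8 + 4, so 22^108 = 22^64 × 22^32 × 22^8 × 22^4 ≡ 1 × 1 × 1 × 1 (mod 97)
Multiplying step by step:
  1 × 1 = 1 ≡ 1 (mod 97)
  1 × 1 = 1 ≡ 1 (mod 97)
  1 × 1 = 1 ≡ 1 (mod 97)
Result: 22^108 ≡ 1 (mod 97)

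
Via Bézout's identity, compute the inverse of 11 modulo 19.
Extended GCD: 11(7) + 19(-4) = 1. So 11^(-1) ≡ 7 ≡ 7 (mod 19). Verify: 11 × 7 = 77 ≡ 1 (mod 19)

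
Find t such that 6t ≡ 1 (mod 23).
6^(-1) ≡ 4 (mod 23). Verification: 6 × 4 = 24 ≡ 1 (mod 23)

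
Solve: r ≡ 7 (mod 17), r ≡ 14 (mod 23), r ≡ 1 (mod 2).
M = 17 × 23 × 2 = 782. M₁ = 46, y₁ ≡ 10 (mod 17). M₂ = 34, y₂ ≡ 21 (mod 23). M₃ = 391, y₃ ≡ 1 (mod 2). r = 7×46×10 + 14×34×21 + 1×391×1 ≡ 313 (mod 782)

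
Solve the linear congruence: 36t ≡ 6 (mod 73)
61

Since gcd(36, 73) = 1 divides 6, a solution exists.
Multiply both sides by the inverse of 36 mod 73:
  36^(-1) mod 73 = 71
  x ≡ 71 × 6 ≡ 426 ≡ 61 (mod 73)
Verification: 36 × 61 = 2196 = 30 × 73 + 6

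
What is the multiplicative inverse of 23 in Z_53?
23^(-1) ≡ 30 (mod 53). Verification: 23 × 30 = 690 ≡ 1 (mod 53)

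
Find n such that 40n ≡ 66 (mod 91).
79

Since gcd(40, 91) = 1 divides 66, a solution exists.
Multiply both sides by the inverse of 40 mod 91:
  40^(-1) mod 91 = 66
  x ≡ 66 × 66 ≡ 4356 ≡ 79 (mod 91)
Verification: 40 × 79 = 3160 = 34 × 91 + 66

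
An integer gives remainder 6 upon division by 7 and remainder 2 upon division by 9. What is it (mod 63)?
M = 7 × 9 = 63. M₁ = 9, y₁ ≡ 4 (mod 7). M₂ = 7, y₂ ≡ 4 (mod 9). k = 6×9×4 + 2×7×4 ≡ 20 (mod 63). The smallest positive such number is 20.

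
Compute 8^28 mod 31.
Using repeated squaring. 28 = 16 + 8 + 4 (binary 11100). Repeated squaring mod 31: 8^1 ≡ 8; 8^2 ≡ 8² = 64 ≡ 2; 8^4 ≡ 2² = 4 ≡ 4; 8^8 ≡ 4² = 16 ≡ 16; 8^16 ≡ 16² = 256 ≡ 8. Multiply: 8^28 = 8^16 × 8^8 × 8^4 ≡ 8 × 16 × 4 (mod 31): 8 × 16 = 128 ≡ 4; 4 × 4 = 16 ≡ 16. So 8^28 ≡ 16 (mod 31).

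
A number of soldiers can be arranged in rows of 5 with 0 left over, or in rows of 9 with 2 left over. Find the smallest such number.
M = 5 × 9 = 45. M₁ = 9, y₁ ≡ 4 (mod 5). M₂ = 5, y₂ ≡ 2 (mod 9). z = 0×9×4 + 2×5×2 ≡ 20 (mod 45). The smallest positive such number is 20.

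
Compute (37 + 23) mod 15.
0

(37 + 23) = 60
60 mod 15 = 0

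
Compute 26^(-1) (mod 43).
26^(-1) ≡ 5 (mod 43). Verification: 26 × 5 = 130 ≡ 1 (mod 43)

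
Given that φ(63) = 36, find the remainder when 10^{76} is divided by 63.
By Euler: 10^{36} ≡ 1 (mod 63) since gcd(10, 63) = 1. 76 = 2×36 + 4. So 10^{76} ≡ 10^{4} ≡ 46 (mod 63)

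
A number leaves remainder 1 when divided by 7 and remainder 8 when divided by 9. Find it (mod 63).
M = 7 × 9 = 63. M₁ = 9, y₁ ≡ 4 (mod 7). M₂ = 7, y₂ ≡ 4 (mod 9). n = 1×9×4 + 8×7×4 ≡ 8 (mod 63)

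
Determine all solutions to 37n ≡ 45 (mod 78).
75

Since gcd(37, 78) = 1 divides 45, a solution exists.
Multiply both sides by the inverse of 37 mod 78:
  37^(-1) mod 78 = 19
  x ≡ 19 × 45 ≡ 855 ≡ 75 (mod 78)
Verification: 37 × 75 = 2775 = 35 × 78 + 45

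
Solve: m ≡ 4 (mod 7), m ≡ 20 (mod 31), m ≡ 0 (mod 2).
M = 7 × 31 × 2 = 434. M₁ = 62, y₁ ≡ 6 (mod 7). M₂ = 14, y₂ ≡ 20 (mod 31). M₃ = 217, y₃ ≡ 1 (mod 2). m = 4×62×6 + 20×14×20 + 0×217×1 ≡ 144 (mod 434)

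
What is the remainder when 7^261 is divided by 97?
Using Fermat: 7^{96} ≡ 1 (mod 97). 261 ≡ 69 (mod 96). So 7^{261} ≡ 7^{69} ≡ 34 (mod 97)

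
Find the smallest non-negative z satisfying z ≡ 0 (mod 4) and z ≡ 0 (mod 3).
M = 4 × 3 = 12. M₁ = 3, y₁ ≡ 3 (mod 4). M₂ = 4, y₂ ≡ 1 (mod 3). z = 0×3×3 + 0×4×1 ≡ 0 (mod 12)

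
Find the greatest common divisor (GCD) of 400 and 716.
4

Using the Euclidean algorithm:
400 = 0 × 716 + 400
716 = 1 × 400 + 316
400 = 1 × 316 + 84
316 = 3 × 84 + 64
84 = 1 × 64 + 20
64 = 3 × 20 + 4
20 = 5 × 4 + 0

GCD(400, 716) = 4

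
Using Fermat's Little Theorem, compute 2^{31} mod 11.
2

By Fermat's Little Theorem, a^(p-1) ≡ 1 (mod p) for prime p and gcd(a, p) = 1
Here p = 11, so 2^10 ≡ 1 (mod 11)
We can reduce the exponent: 31 mod 10 = 1
So 2^31 ≡ 2^1 (mod 11)
Computing: 2^1 mod 11 = 2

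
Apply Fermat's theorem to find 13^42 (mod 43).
By Fermat's Little Theorem, 13^{42} ≡ 1 (mod 43) since 43 is prime and gcd(13, 43) = 1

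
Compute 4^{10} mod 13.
9

Using successive squaring:
Binary expansion of 10: 1010
Powers of 4 mod 13 (each is the square of the previous):
  4^1 ≡ 4 (mod 13)
  4^2 ≡ 4² = 16 ≡ 3 (mod 13)
  4^4 ≡ 3² = 9 ≡ 9 (mod 13)
  4^8 ≡ 9² = 81 ≡ 3 (mod 13)
10 = 8 + 2, so 4^10 = 4^8 × 4^2 ≡ 3 × 3 (mod 13)
Multiplying step by step:
  3 × 3 = 9 ≡ 9 (mod 13)
Result: 4^10 ≡ 9 (mod 13)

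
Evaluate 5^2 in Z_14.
2 = 2 (binary 10). Repeated squaring mod 14: 5^1 ≡ 5; 5^2 ≡ 5² = 25 ≡ 11. So 5^2 ≡ 11 (mod 14).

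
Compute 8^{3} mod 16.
0

Using successive squaring:
Binary expansion of 3: 11
Powers of 8 mod 16 (each is the square of the previous):
  8^1 ≡ 8 (mod 16)
  8^2 ≡ 8² = 64 ≡ 0 (mod 16)
3 = 2 + 1, so 8^3 = 8^2 × 8^1 ≡ 0 × 8 (mod 16)
Multiplying step by step:
  0 × 8 = 0 ≡ 0 (mod 16)
Result: 8^3 ≡ 0 (mod 16)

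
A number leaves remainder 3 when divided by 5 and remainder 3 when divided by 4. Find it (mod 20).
M = 5 × 4 = 20. M₁ = 4, y₁ ≡ 4 (mod 5). M₂ = 5, y₂ ≡ 1 (mod 4). r = 3×4×4 + 3×5×1 ≡ 3 (mod 20)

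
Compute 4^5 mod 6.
5 = 4 + 1 (binary 101). Repeated squaring mod 6: 4^1 ≡ 4; 4^2 ≡ 4² = 16 ≡ 4; 4^4 ≡ 4² = 16 ≡ 4. Multiply: 4^5 = 4^4 × 4^1 ≡ 4 × 4 (mod 6): 4 × 4 = 16 ≡ 4. So 4^5 ≡ 4 (mod 6).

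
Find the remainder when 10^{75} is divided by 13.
By Fermat: 10^{12} ≡ 1 (mod 13). 75 = 6×12 + 3. So 10^{75} ≡ 10^{3} ≡ 12 (mod 13)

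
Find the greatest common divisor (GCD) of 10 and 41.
1

Using the Euclidean algorithm:
10 = 0 × 41 + 10
41 = 4 × 10 + 1
10 = 10 × 1 + 0

GCD(10, 41) = 1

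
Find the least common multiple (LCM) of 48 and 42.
336

First find GCD(48, 42) using the Euclidean algorithm:
48 = 1 × 42 + 6
42 = 7 × 6 + 0
GCD(48, 42) = 6

LCM formula: LCM(a, b) = (a × b) / GCD(a, b)
LCM(48, 42) = (48 × 42) / 6
LCM(48, 42) = 2016 / 6
LCM(48, 42) = 336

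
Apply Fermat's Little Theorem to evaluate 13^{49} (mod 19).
15

By Fermat's Little Theorem, a^(p-1) ≡ 1 (mod p) for prime p and gcd(a, p) = 1
Here p = 19, so 13^18 ≡ 1 (mod 19)
We can reduce the exponent: 49 mod 18 = 13
So 13^49 ≡ 13^13 (mod 19)
Computing: 13^13 mod 19 = 15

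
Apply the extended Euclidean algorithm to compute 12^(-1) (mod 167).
Extended GCD: 12(14) + 167(-1) = 1. So 12^(-1) ≡ 14 ≡ 14 (mod 167). Verify: 12 × 14 = 168 ≡ 1 (mod 167)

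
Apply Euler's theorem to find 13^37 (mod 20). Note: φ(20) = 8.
By Euler: 13^{8} ≡ 1 (mod 20) since gcd(13, 20) = 1. 37 = 4×8 + 5. So 13^{37} ≡ 13^{5} ≡ 13 (mod 20)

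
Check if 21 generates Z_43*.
p - 1 = 42 has prime divisors 2, 3, 7. Check 21^(42/q) mod 43 for each: 21^(42/2) = 21^21 ≡ 1, 21^(42/3) = 21^14 ≡ 1, 21^(42/7) = 21^6 ≡ 41 (mod 43). Since 21^21 ≡ 1 (mod 43), the order of 21 divides 21 (in fact the order is 7) ≠ 42, so it is not a primitive root.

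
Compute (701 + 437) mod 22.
16

(701 + 437) = 1138
1138 mod 22 = 16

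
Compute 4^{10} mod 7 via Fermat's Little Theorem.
4

By Fermat's Little Theorem, a^(p-1) ≡ 1 (mod p) for prime p and gcd(a, p) = 1
Here p = 7, so 4^6 ≡ 1 (mod 7)
We can reduce the exponent: 10 mod 6 = 4
So 4^10 ≡ 4^4 (mod 7)
Computing: 4^4 mod 7 = 4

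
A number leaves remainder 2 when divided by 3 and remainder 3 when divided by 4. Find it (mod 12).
M = 3 × 4 = 12. M₁ = 4, y₁ ≡ 1 (mod 3). M₂ = 3, y₂ ≡ 3 (mod 4). t = 2×4×1 + 3×3×3 ≡ 11 (mod 12)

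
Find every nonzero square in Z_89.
QRs mod 89: {1, 2, 4, 5, 8, 9, 10, 11, 16, 17, 18, 20, 21, 22, 25, 32, 34, 36, 39, 40, 42, 44, 45, 47, 49, 50, 53, 55, 57, 64, 67, 68, 69, 71, 72, 73, 78, 79, 80, 81, 84, 85, 87, 88}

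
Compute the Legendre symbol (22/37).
(22/37) = 22^{18} mod 37 = -1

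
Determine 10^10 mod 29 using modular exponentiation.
10 = 8 + 2 (binary 1010). Repeated squaring mod 29: 10^1 ≡ 10; 10^2 ≡ 10² = 100 ≡ 13; 10^4 ≡ 13² = 169 ≡ 24; 10^8 ≡ 24² = 576 ≡ 25. Multiply: 10^10 = 10^8 × 10^2 ≡ 25 × 13 (mod 29): 25 × 13 = 325 ≡ 6. So 10^10 ≡ 6 (mod 29).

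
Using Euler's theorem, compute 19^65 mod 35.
By Euler: 19^{24} ≡ 1 (mod 35) since gcd(19, 35) = 1. 65 = 2×24 + 17. So 19^{65} ≡ 19^{17} ≡ 24 (mod 35)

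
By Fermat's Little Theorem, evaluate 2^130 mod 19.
By Fermat: 2^{18} ≡ 1 (mod 19). 130 = 7×18 + 4. So 2^{130} ≡ 2^{4} ≡ 16 (mod 19)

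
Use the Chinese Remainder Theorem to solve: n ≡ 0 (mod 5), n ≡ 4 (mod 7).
25

Using the Chinese Remainder Theorem:
M = product of moduli = 35
For equation 1: M_1 = 7, 7 ≡ 2 (mod 5), inverse of 7 mod 5 is 3 (check: 2 × 3 = 6 ≡ 1 (mod 5))
For equation 2: M_2 = 5, 5 ≡ 5 (mod 7), inverse of 5 mod 7 is 3 (check: 5 × 3 = 15 ≡ 1 (mod 7))
Combine: n ≡ Σ r_i×M_i×(M_i⁻¹ mod m_i) = 0×7×3 + 4×5×3 = 0 + 60 = 60
60 mod 35 = 25
n ≡ 25 (mod 35)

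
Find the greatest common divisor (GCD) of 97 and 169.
1

Using the Euclidean algorithm:
97 = 0 × 169 + 97
169 = 1 × 97 + 72
97 = 1 × 72 + 25
72 = 2 × 25 + 22
25 = 1 × 22 + 3
22 = 7 × 3 + 1
3 = 3 × 1 + 0

GCD(97, 169) = 1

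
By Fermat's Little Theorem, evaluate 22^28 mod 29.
By Fermat's Little Theorem, 22^{28} ≡ 1 (mod 29) since 29 is prime and gcd(22, 29) = 1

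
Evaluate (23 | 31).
(23/31) = 23^{15} mod 31 = -1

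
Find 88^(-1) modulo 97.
43

Using Extended Euclidean Algorithm:
gcd(88, 97) = 1
Bezout coefficients: 88 × 43 + 97 × -39 = 1
So 88 × 43 ≡ 1 (mod 97)
The inverse is 43 mod 97 = 43
Verification: 88 × 43 = 3784 = 39 × 97 + 1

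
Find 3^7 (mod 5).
7 = 4 + 2 + 1 (binary 111). Repeated squaring mod 5: 3^1 ≡ 3; 3^2 ≡ 3² = 9 ≡ 4; 3^4 ≡ 4² = 16 ≡ 1. Multiply: 3^7 = 3^4 × 3^2 × 3^1 ≡ 1 × 4 × 3 (mod 5): 1 × 4 = 4 ≡ 4; 4 × 3 = 12 ≡ 2. So 3^7 ≡ 2 (mod 5).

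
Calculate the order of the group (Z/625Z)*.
500

Prime factorization: 625 = 5^4
Using the formula φ(n) = n × Π(1 - 1/p) for each prime factor p:
φ(625) = 625 × (1 - 1/5)
φ(625) = 500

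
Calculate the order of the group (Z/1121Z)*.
1044

Prime factorization: 1121 = 19 × 59
Using the formula φ(n) = n × Π(1 - 1/p) for each prime factor p:
φ(1121) = 1121 × (1 - 1/19) × (1 - 1/59)
φ(1121) = 1044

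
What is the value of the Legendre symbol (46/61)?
(46/61) = 46^{30} mod 61 = 1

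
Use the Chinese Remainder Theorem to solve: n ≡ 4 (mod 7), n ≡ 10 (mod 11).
32

Using the Chinese Remainder Theorem:
M = product of moduli = 77
For equation 1: M_1 = 11, 11 ≡ 4 (mod 7), inverse of 11 mod 7 is 2 (check: 4 × 2 = 8 ≡ 1 (mod 7))
For equation 2: M_2 = 7, 7 ≡ 7 (mod 11), inverse of 7 mod 11 is 8 (check: 7 × 8 = 56 ≡ 1 (mod 11))
Combine: n ≡ Σ r_i×M_i×(M_i⁻¹ mod m_i) = 4×11×2 + 10×7×8 = 88 + 560 = 648
648 mod 77 = 32
n ≡ 32 (mod 77)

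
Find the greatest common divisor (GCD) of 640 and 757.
1

Using the Euclidean algorithm:
640 = 0 × 757 + 640
757 = 1 × 640 + 117
640 = 5 × 117 + 55
117 = 2 × 55 + 7
55 = 7 × 7 + 6
7 = 1 × 6 + 1
6 = 6 × 1 + 0

GCD(640, 757) = 1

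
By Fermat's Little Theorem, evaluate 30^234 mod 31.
By Fermat: 30^{30} ≡ 1 (mod 31). 234 = 7×30 + 24. So 30^{234} ≡ 30^{24} ≡ 1 (mod 31)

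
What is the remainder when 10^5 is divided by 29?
5 = 4 + 1 (binary 101). Repeated squaring mod 29: 10^1 ≡ 10; 10^2 ≡ 10² = 100 ≡ 13; 10^4 ≡ 13² = 169 ≡ 24. Multiply: 10^5 = 10^4 × 10^1 ≡ 24 × 10 (mod 29): 24 × 10 = 240 ≡ 8. So 10^5 ≡ 8 (mod 29).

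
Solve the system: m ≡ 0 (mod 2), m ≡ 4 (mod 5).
M = 2 × 5 = 10. M₁ = 5, y₁ ≡ 1 (mod 2). M₂ = 2, y₂ ≡ 3 (mod 5). m = 0×5×1 + 4×2×3 ≡ 4 (mod 10)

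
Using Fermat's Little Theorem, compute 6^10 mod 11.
By Fermat's Little Theorem, 6^{10} ≡ 1 (mod 11) since 11 is prime and gcd(6, 11) = 1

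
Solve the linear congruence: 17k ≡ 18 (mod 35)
34

Since gcd(17, 35) = 1 divides 18, a solution exists.
Multiply both sides by the inverse of 17 mod 35:
  17^(-1) mod 35 = 33
  x ≡ 33 × 18 ≡ 594 ≡ 34 (mod 35)
Verification: 17 × 34 = 578 = 16 × 35 + 18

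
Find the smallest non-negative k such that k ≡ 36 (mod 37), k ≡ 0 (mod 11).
110

Using the Chinese Remainder Theorem:
M = product of moduli = 407
For equation 1: M_1 = 11, 11 ≡ 11 (mod 37), inverse of 11 mod 37 is 27 (check: 11 × 27 = 297 ≡ 1 (mod 37))
For equation 2: M_2 = 37, 37 ≡ 4 (mod 11), inverse of 37 mod 11 is 3 (check: 4 × 3 = 12 ≡ 1 (mod 11))
Combine: k ≡ Σ r_i×M_i×(M_i⁻¹ mod m_i) = 36×11×27 + 0×37×3 = 10692 + 0 = 10692
10692 mod 407 = 110
k ≡ 110 (mod 407)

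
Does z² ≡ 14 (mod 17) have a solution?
By Euler's criterion: 14^{8} ≡ 16 (mod 17). Since this equals -1 (≡ 16), 14 is not a QR.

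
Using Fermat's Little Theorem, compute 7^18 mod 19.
By Fermat's Little Theorem, 7^{18} ≡ 1 (mod 19) since 19 is prime and gcd(7, 19) = 1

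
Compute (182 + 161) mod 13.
5

(182 + 161) = 343
343 mod 13 = 5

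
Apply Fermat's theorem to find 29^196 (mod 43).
By Fermat: 29^{42} ≡ 1 (mod 43). 196 = 4×42 + 28. So 29^{196} ≡ 29^{28} ≡ 36 (mod 43)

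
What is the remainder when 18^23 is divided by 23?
Using Fermat: 18^{22} ≡ 1 (mod 23). 23 ≡ 1 (mod 22). So 18^{23} ≡ 18^{1} ≡ 18 (mod 23)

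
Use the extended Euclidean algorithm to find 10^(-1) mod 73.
Extended GCD: 10(22) + 73(-3) = 1. So 10^(-1) ≡ 22 ≡ 22 (mod 73). Verify: 10 × 22 = 220 ≡ 1 (mod 73)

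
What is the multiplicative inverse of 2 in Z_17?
9

Using Extended Euclidean Algorithm:
gcd(2, 17) = 1
Bezout coefficients: 2 × -8 + 17 × 1 = 1
So 2 × -8 ≡ 1 (mod 17)
The inverse is -8 mod 17 = 9
Verification: 2 × 9 = 18 = 1 × 17 + 1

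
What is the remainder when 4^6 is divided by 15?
6 = 4 + 2 (binary 110). Repeated squaring mod 15: 4^1 ≡ 4; 4^2 ≡ 4² = 16 ≡ 1; 4^4 ≡ 1² = 1 ≡ 1. Multiply: 4^6 = 4^4 × 4^2 ≡ 1 × 1 (mod 15): 1 × 1 = 1 ≡ 1. So 4^6 ≡ 1 (mod 15).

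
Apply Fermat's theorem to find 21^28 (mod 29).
By Fermat's Little Theorem, 21^{28} ≡ 1 (mod 29) since 29 is prime and gcd(21, 29) = 1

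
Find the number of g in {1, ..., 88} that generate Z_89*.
Number of primitive roots mod 89 = φ(88) = 40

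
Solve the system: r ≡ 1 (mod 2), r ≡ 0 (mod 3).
M = 2 × 3 = 6. M₁ = 3, y₁ ≡ 1 (mod 2). M₂ = 2, y₂ ≡ 2 (mod 3). r = 1×3×1 + 0×2×2 ≡ 3 (mod 6)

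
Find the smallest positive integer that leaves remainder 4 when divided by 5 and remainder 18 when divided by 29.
M = 5 × 29 = 145. M₁ = 29, y₁ ≡ 4 (mod 5). M₂ = 5, y₂ ≡ 6 (mod 29). n = 4×29×4 + 18×5×6 ≡ 134 (mod 145). The smallest positive such number is 134.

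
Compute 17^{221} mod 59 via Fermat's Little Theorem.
35

By Fermat's Little Theorem, a^(p-1) ≡ 1 (mod p) for prime p and gcd(a, p) = 1
Here p = 59, so 17^58 ≡ 1 (mod 59)
We can reduce the exponent: 221 mod 58 = 47
So 17^221 ≡ 17^47 (mod 59)
Computing: 17^47 mod 59 = 35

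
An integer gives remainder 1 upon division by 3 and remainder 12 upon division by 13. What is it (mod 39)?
M = 3 × 13 = 39. M₁ = 13, y₁ ≡ 1 (mod 3). M₂ = 3, y₂ ≡ 9 (mod 13). x = 1×13×1 + 12×3×9 ≡ 25 (mod 39). The smallest positive such number is 25.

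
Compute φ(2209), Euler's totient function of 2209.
2162

Prime factorization: 2209 = 47^2
Using the formula φ(n) = n × Π(1 - 1/p) for each prime factor p:
φ(2209) = 2209 × (1 - 1/47)
φ(2209) = 2162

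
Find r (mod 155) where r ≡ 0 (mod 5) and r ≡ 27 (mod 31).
M = 5 × 31 = 155. M₁ = 31, y₁ ≡ 1 (mod 5). M₂ = 5, y₂ ≡ 25 (mod 31). r = 0×31×1 + 27×5×25 ≡ 120 (mod 155)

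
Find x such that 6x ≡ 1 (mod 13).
6^(-1) ≡ 11 (mod 13). Verification: 6 × 11 = 66 ≡ 1 (mod 13)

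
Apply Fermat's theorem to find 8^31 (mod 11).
By Fermat: 8^{10} ≡ 1 (mod 11). 31 = 3×10 + 1. So 8^{31} ≡ 8^{1} ≡ 8 (mod 11)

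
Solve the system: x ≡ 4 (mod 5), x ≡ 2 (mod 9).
M = 5 × 9 = 45. M₁ = 9, y₁ ≡ 4 (mod 5). M₂ = 5, y₂ ≡ 2 (mod 9). x = 4×9×4 + 2×5×2 ≡ 29 (mod 45)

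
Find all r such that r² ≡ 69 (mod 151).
The square roots of 69 mod 151 are 62 and 89. Verify: 62² = 3844 ≡ 69 (mod 151)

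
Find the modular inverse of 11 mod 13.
11^(-1) ≡ 6 (mod 13). Verification: 11 × 6 = 66 ≡ 1 (mod 13)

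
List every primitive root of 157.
Primitive roots mod 157: {5, 6, 15, 18, 20, 21, 24, 26, 34, 38, 43, 53, 55, 60, 61, 62, 63, 66, 69, 70, 72, 73, 74, 77, 80, 83, 84, 85, 87, 88, 91, 94, 95, 96, 97, 102, 104, 114, 119, 123, 131, 133, 136, 137, 139, 142, 151, 152}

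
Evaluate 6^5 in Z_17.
5 = 4 + 1 (binary 101). Repeated squaring mod 17: 6^1 ≡ 6; 6^2 ≡ 6² = 36 ≡ 2; 6^4 ≡ 2² = 4 ≡ 4. Multiply: 6^5 = 6^4 × 6^1 ≡ 4 × 6 (mod 17): 4 × 6 = 24 ≡ 7. So 6^5 ≡ 7 (mod 17).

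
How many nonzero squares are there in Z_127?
For prime 127, there are (p-1)/2 = (127-1)/2 = 63 quadratic residues (excluding 0).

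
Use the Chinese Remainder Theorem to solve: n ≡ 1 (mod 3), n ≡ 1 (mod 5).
1

Using the Chinese Remainder Theorem:
M = product of moduli = 15
For equation 1: M_1 = 5, 5 ≡ 2 (mod 3), inverse of 5 mod 3 is 2 (check: 2 × 2 = 4 ≡ 1 (mod 3))
For equation 2: M_2 = 3, 3 ≡ 3 (mod 5), inverse of 3 mod 5 is 2 (check: 3 × 2 = 6 ≡ 1 (mod 5))
Combine: n ≡ Σ r_i×M_i×(M_i⁻¹ mod m_i) = 1×5×2 + 1×3×2 = 10 + 6 = 16
16 mod 15 = 1
n ≡ 1 (mod 15)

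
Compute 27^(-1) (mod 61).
27^(-1) ≡ 52 (mod 61). Verification: 27 × 52 = 1404 ≡ 1 (mod 61)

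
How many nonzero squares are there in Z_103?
For prime 103, there are (p-1)/2 = (103-1)/2 = 51 quadratic residues (excluding 0).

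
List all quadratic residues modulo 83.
QRs mod 83: {1, 3, 4, 7, 9, 10, 11, 12, 16, 17, 21, 23, 25, 26, 27, 28, 29, 30, 31, 33, 36, 37, 38, 40, 41, 44, 48, 49, 51, 59, 61, 63, 64, 65, 68, 69, 70, 75, 77, 78, 81}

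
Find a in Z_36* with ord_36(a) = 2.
35 has order 2 mod 36 since 35^{2} ≡ 1 (mod 36) and no smaller power works.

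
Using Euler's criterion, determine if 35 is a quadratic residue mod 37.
By Euler's criterion: 35^{18} ≡ 36 (mod 37). Since this equals -1 (≡ 36), 35 is not a QR.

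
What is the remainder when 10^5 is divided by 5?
10 ≡ 0 (mod 5). 5 = 4 + 1 (binary 101). Repeated squaring mod 5: 0^1 ≡ 0; 0^2 ≡ 0² = 0 ≡ 0; 0^4 ≡ 0² = 0 ≡ 0. Multiply: 10^5 ≡ 0^4 × 0^1 ≡ 0 × 0 (mod 5): 0 × 0 = 0 ≡ 0. So 10^5 ≡ 0 (mod 5).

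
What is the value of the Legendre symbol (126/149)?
(126/149) = 126^{74} mod 149 = -1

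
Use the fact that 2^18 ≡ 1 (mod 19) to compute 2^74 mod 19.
By Fermat: 2^{18} ≡ 1 (mod 19). 74 = 4×18 + 2. So 2^{74} ≡ 2^{2} ≡ 4 (mod 19)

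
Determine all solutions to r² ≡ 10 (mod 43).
The square roots of 10 mod 43 are 15 and 28. Verify: 15² = 225 ≡ 10 (mod 43)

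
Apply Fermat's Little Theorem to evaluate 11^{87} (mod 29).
26

By Fermat's Little Theorem, a^(p-1) ≡ 1 (mod p) for prime p and gcd(a, p) = 1
Here p = 29, so 11^28 ≡ 1 (mod 29)
We can reduce the exponent: 87 mod 28 = 3
So 11^87 ≡ 11^3 (mod 29)
Computing: 11^3 mod 29 = 26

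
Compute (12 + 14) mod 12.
2

(12 + 14) = 26
26 mod 12 = 2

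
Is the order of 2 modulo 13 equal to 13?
No, the actual order is 12, not 13.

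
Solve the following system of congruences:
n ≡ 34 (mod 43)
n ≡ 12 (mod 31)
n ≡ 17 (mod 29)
7731

Using the Chinese Remainder Theorem:
M = product of moduli = 38657
For equation 1: M_1 = 899, 899 ≡ 39 (mod 43), inverse of 899 mod 43 is 32 (check: 39 × 32 = 1248 ≡ 1 (mod 43))
For equation 2: M_2 = 1247, 1247 ≡ 7 (mod 31), inverse of 1247 mod 31 is 9 (check: 7 × 9 = 63 ≡ 1 (mod 31))
For equation 3: M_3 = 1333, 1333 ≡ 28 (mod 29), inverse of 1333 mod 29 is 28 (check: 28 × 28 = 784 ≡ 1 (mod 29))
Combine: n ≡ Σ r_i×M_i×(M_i⁻¹ mod m_i) = 34×899×32 + 12×1247×9 + 17×1333×28 = 978112 + 134676 + 634508 = 1747296
1747296 mod 38657 = 7731
n ≡ 7731 (mod 38657)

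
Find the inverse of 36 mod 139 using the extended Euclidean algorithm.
Extended GCD: 36(-27) + 139(7) = 1. So 36^(-1) ≡ 112 ≡ 112 (mod 139). Verify: 36 × 112 = 4032 ≡ 1 (mod 139)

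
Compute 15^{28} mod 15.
0

Using successive squaring:
Binary expansion of 28: 11100
Powers of 15 mod 15 (each is the square of the previous):
  15^1 ≡ 0 (mod 15)
  15^2 ≡ 0² = 0 ≡ 0 (mod 15)
  15^4 ≡ 0² = 0 ≡ 0 (mod 15)
  15^8 ≡ 0² = 0 ≡ 0 (mod 15)
  15^16 ≡ 0² = 0 ≡ 0 (mod 15)
28 = 16 + 8 + 4, so 15^28 = 15^16 × 15^8 × 15^4 ≡ 0 × 0 × 0 (mod 15)
Multiplying step by step:
  0 × 0 = 0 ≡ 0 (mod 15)
  0 × 0 = 0 ≡ 0 (mod 15)
Result: 15^28 ≡ 0 (mod 15)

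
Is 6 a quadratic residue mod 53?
By Euler's criterion: 6^{26} ≡ 1 (mod 53). Since this equals 1, 6 is a QR.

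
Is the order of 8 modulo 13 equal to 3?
No, the actual order is 4, not 3.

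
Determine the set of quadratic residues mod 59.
QRs mod 59: {1, 3, 4, 5, 7, 9, 12, 15, 16, 17, 19, 20, 21, 22, 25, 26, 27, 28, 29, 35, 36, 41, 45, 46, 48, 49, 51, 53, 57}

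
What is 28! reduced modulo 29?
By Wilson's theorem, (28)! ≡ -1 ≡ 28 (mod 29)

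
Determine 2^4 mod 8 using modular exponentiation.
4 = 4 (binary 100). Repeated squaring mod 8: 2^1 ≡ 2; 2^2 ≡ 2² = 4 ≡ 4; 2^4 ≡ 4² = 16 ≡ 0. So 2^4 ≡ 0 (mod 8).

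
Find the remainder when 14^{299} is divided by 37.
By Fermat: 14^{36} ≡ 1 (mod 37). 299 = 8×36 + 11. So 14^{299} ≡ 14^{11} ≡ 8 (mod 37)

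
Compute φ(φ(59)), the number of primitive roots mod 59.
Number of primitive roots mod 59 = φ(58) = 28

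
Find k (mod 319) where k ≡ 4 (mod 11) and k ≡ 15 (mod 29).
M = 11 × 29 = 319. M₁ = 29, y₁ ≡ 8 (mod 11). M₂ = 11, y₂ ≡ 8 (mod 29). k = 4×29×8 + 15×11×8 ≡ 15 (mod 319)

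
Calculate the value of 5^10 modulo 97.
10 = 8 + 2 (binary 1010). Repeated squaring mod 97: 5^1 ≡ 5; 5^2 ≡ 5² = 25 ≡ 25; 5^4 ≡ 25² = 625 ≡ 43; 5^8 ≡ 43² = 1849 ≡ 6. Multiply: 5^10 = 5^8 × 5^2 ≡ 6 × 25 (mod 97): 6 × 25 = 150 ≡ 53. So 5^10 ≡ 53 (mod 97).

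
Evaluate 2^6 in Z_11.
6 = 4 + 2 (binary 110). Repeated squaring mod 11: 2^1 ≡ 2; 2^2 ≡ 2² = 4 ≡ 4; 2^4 ≡ 4² = 16 ≡ 5. Multiply: 2^6 = 2^4 × 2^2 ≡ 5 × 4 (mod 11): 5 × 4 = 20 ≡ 9. So 2^6 ≡ 9 (mod 11).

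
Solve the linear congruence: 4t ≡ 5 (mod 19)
6

Since gcd(4, 19) = 1 divides 5, a solution exists.
Multiply both sides by the inverse of 4 mod 19:
  4^(-1) mod 19 = 5
  x ≡ 5 × 5 ≡ 25 ≡ 6 (mod 19)
Verification: 4 × 6 = 24 = 1 × 19 + 5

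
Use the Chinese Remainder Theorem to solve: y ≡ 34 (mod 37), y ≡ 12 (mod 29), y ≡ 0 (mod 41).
7175

Using the Chinese Remainder Theorem:
M = product of moduli = 43993
For equation 1: M_1 = 1189, 1189 ≡ 5 (mod 37), inverse of 1189 mod 37 is 15 (check: 5 × 15 = 75 ≡ 1 (mod 37))
For equation 2: M_2 = 1517, 1517 ≡ 9 (mod 29), inverse of 1517 mod 29 is 13 (check: 9 × 13 = 117 ≡ 1 (mod 29))
For equation 3: M_3 = 1073, 1073 ≡ 7 (mod 41), inverse of 1073 mod 41 is 6 (check: 7 × 6 = 42 ≡ 1 (mod 41))
Combine: y ≡ Σ r_i×M_i×(M_i⁻¹ mod m_i) = 34×1189×15 + 12×1517×13 + 0×1073×6 = 606390 + 236652 + 0 = 843042
843042 mod 43993 = 7175
y ≡ 7175 (mod 43993)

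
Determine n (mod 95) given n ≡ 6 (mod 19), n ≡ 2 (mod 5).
82

Using the Chinese Remainder Theorem:
M = product of moduli = 95
For equation 1: M_1 = 5, 5 ≡ 5 (mod 19), inverse of 5 mod 19 is 4 (check: 5 × 4 = 20 ≡ 1 (mod 19))
For equation 2: M_2 = 19, 19 ≡ 4 (mod 5), inverse of 19 mod 5 is 4 (check: 4 × 4 = 16 ≡ 1 (mod 5))
Combine: n ≡ Σ r_i×M_i×(M_i⁻¹ mod m_i) = 6×5×4 + 2×19×4 = 120 + 152 = 272
272 mod 95 = 82
n ≡ 82 (mod 95)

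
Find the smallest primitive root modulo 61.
p - 1 = 60 has prime divisors 2, 3, 5. h is a primitive root mod 61 iff h^(60/q) ≢ 1 (mod 61) for each such q.
h = 2: 2^30 ≡ 60, 2^20 ≡ 47, 2^12 ≡ 9 (mod 61); none is 1, so 2 has order 60 and is a primitive root.
The smallest primitive root mod 61 is g = 2.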